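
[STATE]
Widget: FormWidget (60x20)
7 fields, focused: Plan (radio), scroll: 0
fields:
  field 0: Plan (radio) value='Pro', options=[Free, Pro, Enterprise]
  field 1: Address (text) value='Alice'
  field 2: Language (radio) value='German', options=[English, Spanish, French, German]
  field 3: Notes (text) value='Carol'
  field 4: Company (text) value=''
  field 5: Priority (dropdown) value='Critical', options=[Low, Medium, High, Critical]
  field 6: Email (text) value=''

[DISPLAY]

> Plan:       ( ) Free  (●) Pro  ( ) Enterprise             
  Address:    [Alice                                       ]
  Language:   ( ) English  ( ) Spanish  ( ) French  (●) Germ
  Notes:      [Carol                                       ]
  Company:    [                                            ]
  Priority:   [Critical                                   ▼]
  Email:      [                                            ]
                                                            
                                                            
                                                            
                                                            
                                                            
                                                            
                                                            
                                                            
                                                            
                                                            
                                                            
                                                            
                                                            


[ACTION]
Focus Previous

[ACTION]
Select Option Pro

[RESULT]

  Plan:       ( ) Free  (●) Pro  ( ) Enterprise             
  Address:    [Alice                                       ]
  Language:   ( ) English  ( ) Spanish  ( ) French  (●) Germ
  Notes:      [Carol                                       ]
  Company:    [                                            ]
  Priority:   [Critical                                   ▼]
> Email:      [                                            ]
                                                            
                                                            
                                                            
                                                            
                                                            
                                                            
                                                            
                                                            
                                                            
                                                            
                                                            
                                                            
                                                            


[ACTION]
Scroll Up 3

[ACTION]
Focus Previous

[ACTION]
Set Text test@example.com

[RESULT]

  Plan:       ( ) Free  (●) Pro  ( ) Enterprise             
  Address:    [Alice                                       ]
  Language:   ( ) English  ( ) Spanish  ( ) French  (●) Germ
  Notes:      [Carol                                       ]
  Company:    [                                            ]
> Priority:   [Critical                                   ▼]
  Email:      [                                            ]
                                                            
                                                            
                                                            
                                                            
                                                            
                                                            
                                                            
                                                            
                                                            
                                                            
                                                            
                                                            
                                                            


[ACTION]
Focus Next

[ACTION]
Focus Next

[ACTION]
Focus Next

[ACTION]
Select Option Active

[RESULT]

  Plan:       ( ) Free  (●) Pro  ( ) Enterprise             
> Address:    [Alice                                       ]
  Language:   ( ) English  ( ) Spanish  ( ) French  (●) Germ
  Notes:      [Carol                                       ]
  Company:    [                                            ]
  Priority:   [Critical                                   ▼]
  Email:      [                                            ]
                                                            
                                                            
                                                            
                                                            
                                                            
                                                            
                                                            
                                                            
                                                            
                                                            
                                                            
                                                            
                                                            


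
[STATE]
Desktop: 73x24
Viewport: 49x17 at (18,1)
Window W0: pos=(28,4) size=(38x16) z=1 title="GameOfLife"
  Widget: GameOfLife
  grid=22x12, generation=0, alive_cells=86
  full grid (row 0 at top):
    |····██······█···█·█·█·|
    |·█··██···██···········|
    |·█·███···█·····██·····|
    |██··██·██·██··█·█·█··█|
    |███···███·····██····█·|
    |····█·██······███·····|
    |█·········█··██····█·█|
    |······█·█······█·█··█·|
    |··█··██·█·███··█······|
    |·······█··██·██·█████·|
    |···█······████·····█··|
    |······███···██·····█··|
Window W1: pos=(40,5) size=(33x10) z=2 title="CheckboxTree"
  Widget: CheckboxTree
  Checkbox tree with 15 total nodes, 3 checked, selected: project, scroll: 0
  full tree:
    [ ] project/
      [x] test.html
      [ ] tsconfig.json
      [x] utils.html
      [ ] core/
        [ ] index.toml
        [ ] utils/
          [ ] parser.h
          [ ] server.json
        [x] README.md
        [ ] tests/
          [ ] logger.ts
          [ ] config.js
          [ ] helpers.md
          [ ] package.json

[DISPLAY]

                                                 
                                                 
                                                 
          ┏━━━━━━━━━━━━━━━━━━━━━━━━━━━━━━━━━━━━┓ 
          ┃ GameOfLife┏━━━━━━━━━━━━━━━━━━━━━━━━━━
          ┠───────────┃ CheckboxTree             
          ┃Gen: 0     ┠──────────────────────────
          ┃····██·····┃>[-] project/             
          ┃·█··██···██┃   [x] test.html          
          ┃·█·███···█·┃   [ ] tsconfig.json      
          ┃██··██·██·█┃   [x] utils.html         
          ┃███···███··┃   [-] core/              
          ┃····█·██···┃     [ ] index.toml       
          ┃█·········█┗━━━━━━━━━━━━━━━━━━━━━━━━━━
          ┃······█·█······█·█··█·              ┃ 
          ┃··█··██·█·███··█······              ┃ 
          ┃·······█··██·██·█████·              ┃ 


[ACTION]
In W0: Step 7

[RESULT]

                                                 
                                                 
                                                 
          ┏━━━━━━━━━━━━━━━━━━━━━━━━━━━━━━━━━━━━┓ 
          ┃ GameOfLife┏━━━━━━━━━━━━━━━━━━━━━━━━━━
          ┠───────────┃ CheckboxTree             
          ┃Gen: 7     ┠──────────────────────────
          ┃··██·······┃>[-] project/             
          ┃·██·█·██··█┃   [x] test.html          
          ┃█···█·█·██·┃   [ ] tsconfig.json      
          ┃·········██┃   [x] utils.html         
          ┃···········┃   [-] core/              
          ┃·█···██····┃     [ ] index.toml       
          ┃·····██····┗━━━━━━━━━━━━━━━━━━━━━━━━━━
          ┃··██·██······█·····█··              ┃ 
          ┃····█··············█··              ┃ 
          ┃··········█······██···              ┃ 


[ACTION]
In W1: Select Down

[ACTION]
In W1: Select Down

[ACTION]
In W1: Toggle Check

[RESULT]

                                                 
                                                 
                                                 
          ┏━━━━━━━━━━━━━━━━━━━━━━━━━━━━━━━━━━━━┓ 
          ┃ GameOfLife┏━━━━━━━━━━━━━━━━━━━━━━━━━━
          ┠───────────┃ CheckboxTree             
          ┃Gen: 7     ┠──────────────────────────
          ┃··██·······┃ [-] project/             
          ┃·██·█·██··█┃   [x] test.html          
          ┃█···█·█·██·┃>  [x] tsconfig.json      
          ┃·········██┃   [x] utils.html         
          ┃···········┃   [-] core/              
          ┃·█···██····┃     [ ] index.toml       
          ┃·····██····┗━━━━━━━━━━━━━━━━━━━━━━━━━━
          ┃··██·██······█·····█··              ┃ 
          ┃····█··············█··              ┃ 
          ┃··········█······██···              ┃ 


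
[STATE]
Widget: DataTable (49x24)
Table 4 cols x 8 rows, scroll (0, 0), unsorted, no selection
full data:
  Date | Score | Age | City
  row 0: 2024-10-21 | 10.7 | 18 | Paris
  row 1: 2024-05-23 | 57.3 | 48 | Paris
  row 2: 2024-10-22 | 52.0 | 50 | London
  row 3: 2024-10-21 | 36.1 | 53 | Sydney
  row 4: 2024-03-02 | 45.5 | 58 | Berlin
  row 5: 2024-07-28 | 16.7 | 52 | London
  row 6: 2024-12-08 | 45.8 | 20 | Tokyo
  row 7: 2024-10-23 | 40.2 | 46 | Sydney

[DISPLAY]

Date      │Score│Age│City                        
──────────┼─────┼───┼──────                      
2024-10-21│10.7 │18 │Paris                       
2024-05-23│57.3 │48 │Paris                       
2024-10-22│52.0 │50 │London                      
2024-10-21│36.1 │53 │Sydney                      
2024-03-02│45.5 │58 │Berlin                      
2024-07-28│16.7 │52 │London                      
2024-12-08│45.8 │20 │Tokyo                       
2024-10-23│40.2 │46 │Sydney                      
                                                 
                                                 
                                                 
                                                 
                                                 
                                                 
                                                 
                                                 
                                                 
                                                 
                                                 
                                                 
                                                 
                                                 


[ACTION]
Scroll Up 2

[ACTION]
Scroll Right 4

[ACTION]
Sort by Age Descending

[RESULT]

Date      │Score│Ag▼│City                        
──────────┼─────┼───┼──────                      
2024-03-02│45.5 │58 │Berlin                      
2024-10-21│36.1 │53 │Sydney                      
2024-07-28│16.7 │52 │London                      
2024-10-22│52.0 │50 │London                      
2024-05-23│57.3 │48 │Paris                       
2024-10-23│40.2 │46 │Sydney                      
2024-12-08│45.8 │20 │Tokyo                       
2024-10-21│10.7 │18 │Paris                       
                                                 
                                                 
                                                 
                                                 
                                                 
                                                 
                                                 
                                                 
                                                 
                                                 
                                                 
                                                 
                                                 
                                                 


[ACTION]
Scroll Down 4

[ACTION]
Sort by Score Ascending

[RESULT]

Date      │Scor▲│Age│City                        
──────────┼─────┼───┼──────                      
2024-10-21│10.7 │18 │Paris                       
2024-07-28│16.7 │52 │London                      
2024-10-21│36.1 │53 │Sydney                      
2024-10-23│40.2 │46 │Sydney                      
2024-03-02│45.5 │58 │Berlin                      
2024-12-08│45.8 │20 │Tokyo                       
2024-10-22│52.0 │50 │London                      
2024-05-23│57.3 │48 │Paris                       
                                                 
                                                 
                                                 
                                                 
                                                 
                                                 
                                                 
                                                 
                                                 
                                                 
                                                 
                                                 
                                                 
                                                 


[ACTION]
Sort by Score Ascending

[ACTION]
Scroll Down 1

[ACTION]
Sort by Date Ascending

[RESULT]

Date     ▲│Score│Age│City                        
──────────┼─────┼───┼──────                      
2024-03-02│45.5 │58 │Berlin                      
2024-05-23│57.3 │48 │Paris                       
2024-07-28│16.7 │52 │London                      
2024-10-21│10.7 │18 │Paris                       
2024-10-21│36.1 │53 │Sydney                      
2024-10-22│52.0 │50 │London                      
2024-10-23│40.2 │46 │Sydney                      
2024-12-08│45.8 │20 │Tokyo                       
                                                 
                                                 
                                                 
                                                 
                                                 
                                                 
                                                 
                                                 
                                                 
                                                 
                                                 
                                                 
                                                 
                                                 


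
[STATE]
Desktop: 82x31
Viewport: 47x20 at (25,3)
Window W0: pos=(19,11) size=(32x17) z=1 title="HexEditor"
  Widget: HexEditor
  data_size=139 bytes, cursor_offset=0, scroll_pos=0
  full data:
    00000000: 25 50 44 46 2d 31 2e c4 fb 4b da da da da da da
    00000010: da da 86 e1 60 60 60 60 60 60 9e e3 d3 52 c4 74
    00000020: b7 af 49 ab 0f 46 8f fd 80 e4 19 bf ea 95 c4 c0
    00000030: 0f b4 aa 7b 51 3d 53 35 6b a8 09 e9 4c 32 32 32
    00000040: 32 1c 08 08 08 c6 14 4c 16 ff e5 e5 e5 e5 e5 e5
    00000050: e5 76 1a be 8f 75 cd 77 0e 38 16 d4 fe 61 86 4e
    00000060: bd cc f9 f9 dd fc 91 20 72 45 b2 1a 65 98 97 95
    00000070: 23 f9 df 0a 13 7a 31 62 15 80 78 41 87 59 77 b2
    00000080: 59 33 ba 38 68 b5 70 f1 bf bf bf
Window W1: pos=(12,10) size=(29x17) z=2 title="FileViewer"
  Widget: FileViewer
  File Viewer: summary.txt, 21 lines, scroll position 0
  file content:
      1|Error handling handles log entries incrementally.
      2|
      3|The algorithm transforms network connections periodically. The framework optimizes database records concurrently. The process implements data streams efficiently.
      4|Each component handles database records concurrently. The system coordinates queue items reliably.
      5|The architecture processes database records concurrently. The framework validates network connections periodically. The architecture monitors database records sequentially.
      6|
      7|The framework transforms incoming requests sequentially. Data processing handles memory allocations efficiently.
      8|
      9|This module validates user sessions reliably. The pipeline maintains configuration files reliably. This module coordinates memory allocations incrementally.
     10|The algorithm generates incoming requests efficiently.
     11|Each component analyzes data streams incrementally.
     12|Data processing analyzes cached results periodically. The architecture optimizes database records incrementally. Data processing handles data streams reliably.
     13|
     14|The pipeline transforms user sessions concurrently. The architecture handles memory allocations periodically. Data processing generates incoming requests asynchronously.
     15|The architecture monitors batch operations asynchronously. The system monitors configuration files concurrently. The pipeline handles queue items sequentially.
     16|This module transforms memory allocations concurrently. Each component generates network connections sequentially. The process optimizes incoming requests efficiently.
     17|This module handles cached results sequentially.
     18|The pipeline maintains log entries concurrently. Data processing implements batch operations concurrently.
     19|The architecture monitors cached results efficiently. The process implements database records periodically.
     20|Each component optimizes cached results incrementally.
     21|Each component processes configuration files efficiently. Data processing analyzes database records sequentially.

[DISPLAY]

                                               
                                               
                                               
                                               
                                               
                                               
                                               
━━━━━━━━━━━━━━━┓                               
               ┃━━━━━━━━━┓                     
───────────────┨         ┃                     
ng handles log▲┃─────────┨                     
              █┃ 2d 31 2e┃                     
m transforms n░┃ 60 60 60┃                     
nt handles dat░┃ 0f 46 8f┃                     
ture processes░┃ 51 3d 53┃                     
              ░┃ 08 c6 14┃                     
k transforms i░┃ 8f 75 cd┃                     
              ░┃ dd fc 91┃                     
validates user░┃ 13 7a 31┃                     
m generates in░┃ 68 b5 70┃                     


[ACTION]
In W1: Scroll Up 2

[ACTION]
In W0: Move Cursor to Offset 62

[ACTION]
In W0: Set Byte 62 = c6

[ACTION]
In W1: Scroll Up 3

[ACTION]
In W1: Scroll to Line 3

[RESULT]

                                               
                                               
                                               
                                               
                                               
                                               
                                               
━━━━━━━━━━━━━━━┓                               
               ┃━━━━━━━━━┓                     
───────────────┨         ┃                     
m transforms n▲┃─────────┨                     
nt handles dat░┃ 2d 31 2e┃                     
ture processes░┃ 60 60 60┃                     
              █┃ 0f 46 8f┃                     
k transforms i░┃ 51 3d 53┃                     
              ░┃ 08 c6 14┃                     
validates user░┃ 8f 75 cd┃                     
m generates in░┃ dd fc 91┃                     
nt analyzes da░┃ 13 7a 31┃                     
ing analyzes c░┃ 68 b5 70┃                     


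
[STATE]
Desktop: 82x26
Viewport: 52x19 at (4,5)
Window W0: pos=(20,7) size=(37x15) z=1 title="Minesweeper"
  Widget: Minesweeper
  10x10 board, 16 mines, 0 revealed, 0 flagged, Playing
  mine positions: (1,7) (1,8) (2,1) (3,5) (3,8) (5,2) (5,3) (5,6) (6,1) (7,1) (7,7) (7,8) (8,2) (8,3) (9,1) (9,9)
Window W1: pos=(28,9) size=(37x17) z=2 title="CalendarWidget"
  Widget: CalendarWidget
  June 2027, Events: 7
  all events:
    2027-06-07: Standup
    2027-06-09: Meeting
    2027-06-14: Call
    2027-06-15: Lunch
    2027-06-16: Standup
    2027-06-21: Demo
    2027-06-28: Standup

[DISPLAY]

                                                    
                                                    
                ┏━━━━━━━━━━━━━━━━━━━━━━━━━━━━━━━━━━━
                ┃ Minesweeper                       
                ┠───────┏━━━━━━━━━━━━━━━━━━━━━━━━━━━
                ┃■■■■■■■┃ CalendarWidget            
                ┃■■■■■■■┠───────────────────────────
                ┃■■■■■■■┃             June 2027     
                ┃■■■■■■■┃Mo Tu We Th Fr Sa Su       
                ┃■■■■■■■┃    1  2  3  4  5  6       
                ┃■■■■■■■┃ 7*  8  9* 10 11 12 13     
                ┃■■■■■■■┃14* 15* 16* 17 18 19 20    
                ┃■■■■■■■┃21* 22 23 24 25 26 27      
                ┃■■■■■■■┃28* 29 30                  
                ┃■■■■■■■┃                           
                ┃       ┃                           
                ┗━━━━━━━┃                           
                        ┃                           
                        ┃                           


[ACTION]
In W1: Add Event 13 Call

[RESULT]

                                                    
                                                    
                ┏━━━━━━━━━━━━━━━━━━━━━━━━━━━━━━━━━━━
                ┃ Minesweeper                       
                ┠───────┏━━━━━━━━━━━━━━━━━━━━━━━━━━━
                ┃■■■■■■■┃ CalendarWidget            
                ┃■■■■■■■┠───────────────────────────
                ┃■■■■■■■┃             June 2027     
                ┃■■■■■■■┃Mo Tu We Th Fr Sa Su       
                ┃■■■■■■■┃    1  2  3  4  5  6       
                ┃■■■■■■■┃ 7*  8  9* 10 11 12 13*    
                ┃■■■■■■■┃14* 15* 16* 17 18 19 20    
                ┃■■■■■■■┃21* 22 23 24 25 26 27      
                ┃■■■■■■■┃28* 29 30                  
                ┃■■■■■■■┃                           
                ┃       ┃                           
                ┗━━━━━━━┃                           
                        ┃                           
                        ┃                           


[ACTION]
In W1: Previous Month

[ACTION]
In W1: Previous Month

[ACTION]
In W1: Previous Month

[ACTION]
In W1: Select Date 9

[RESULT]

                                                    
                                                    
                ┏━━━━━━━━━━━━━━━━━━━━━━━━━━━━━━━━━━━
                ┃ Minesweeper                       
                ┠───────┏━━━━━━━━━━━━━━━━━━━━━━━━━━━
                ┃■■■■■■■┃ CalendarWidget            
                ┃■■■■■■■┠───────────────────────────
                ┃■■■■■■■┃             March 2027    
                ┃■■■■■■■┃Mo Tu We Th Fr Sa Su       
                ┃■■■■■■■┃ 1  2  3  4  5  6  7       
                ┃■■■■■■■┃ 8 [ 9] 10 11 12 13 14     
                ┃■■■■■■■┃15 16 17 18 19 20 21       
                ┃■■■■■■■┃22 23 24 25 26 27 28       
                ┃■■■■■■■┃29 30 31                   
                ┃■■■■■■■┃                           
                ┃       ┃                           
                ┗━━━━━━━┃                           
                        ┃                           
                        ┃                           


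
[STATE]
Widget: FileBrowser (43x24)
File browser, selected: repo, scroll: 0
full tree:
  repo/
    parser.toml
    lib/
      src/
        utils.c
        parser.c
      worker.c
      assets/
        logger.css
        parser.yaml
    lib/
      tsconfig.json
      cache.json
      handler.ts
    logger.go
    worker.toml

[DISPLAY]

> [-] repo/                                
    parser.toml                            
    [+] lib/                               
    [+] lib/                               
    logger.go                              
    worker.toml                            
                                           
                                           
                                           
                                           
                                           
                                           
                                           
                                           
                                           
                                           
                                           
                                           
                                           
                                           
                                           
                                           
                                           
                                           


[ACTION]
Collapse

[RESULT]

> [+] repo/                                
                                           
                                           
                                           
                                           
                                           
                                           
                                           
                                           
                                           
                                           
                                           
                                           
                                           
                                           
                                           
                                           
                                           
                                           
                                           
                                           
                                           
                                           
                                           


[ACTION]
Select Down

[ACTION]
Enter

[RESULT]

> [-] repo/                                
    parser.toml                            
    [+] lib/                               
    [+] lib/                               
    logger.go                              
    worker.toml                            
                                           
                                           
                                           
                                           
                                           
                                           
                                           
                                           
                                           
                                           
                                           
                                           
                                           
                                           
                                           
                                           
                                           
                                           


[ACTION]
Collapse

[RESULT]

> [+] repo/                                
                                           
                                           
                                           
                                           
                                           
                                           
                                           
                                           
                                           
                                           
                                           
                                           
                                           
                                           
                                           
                                           
                                           
                                           
                                           
                                           
                                           
                                           
                                           


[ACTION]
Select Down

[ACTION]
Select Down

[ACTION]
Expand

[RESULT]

> [-] repo/                                
    parser.toml                            
    [+] lib/                               
    [+] lib/                               
    logger.go                              
    worker.toml                            
                                           
                                           
                                           
                                           
                                           
                                           
                                           
                                           
                                           
                                           
                                           
                                           
                                           
                                           
                                           
                                           
                                           
                                           


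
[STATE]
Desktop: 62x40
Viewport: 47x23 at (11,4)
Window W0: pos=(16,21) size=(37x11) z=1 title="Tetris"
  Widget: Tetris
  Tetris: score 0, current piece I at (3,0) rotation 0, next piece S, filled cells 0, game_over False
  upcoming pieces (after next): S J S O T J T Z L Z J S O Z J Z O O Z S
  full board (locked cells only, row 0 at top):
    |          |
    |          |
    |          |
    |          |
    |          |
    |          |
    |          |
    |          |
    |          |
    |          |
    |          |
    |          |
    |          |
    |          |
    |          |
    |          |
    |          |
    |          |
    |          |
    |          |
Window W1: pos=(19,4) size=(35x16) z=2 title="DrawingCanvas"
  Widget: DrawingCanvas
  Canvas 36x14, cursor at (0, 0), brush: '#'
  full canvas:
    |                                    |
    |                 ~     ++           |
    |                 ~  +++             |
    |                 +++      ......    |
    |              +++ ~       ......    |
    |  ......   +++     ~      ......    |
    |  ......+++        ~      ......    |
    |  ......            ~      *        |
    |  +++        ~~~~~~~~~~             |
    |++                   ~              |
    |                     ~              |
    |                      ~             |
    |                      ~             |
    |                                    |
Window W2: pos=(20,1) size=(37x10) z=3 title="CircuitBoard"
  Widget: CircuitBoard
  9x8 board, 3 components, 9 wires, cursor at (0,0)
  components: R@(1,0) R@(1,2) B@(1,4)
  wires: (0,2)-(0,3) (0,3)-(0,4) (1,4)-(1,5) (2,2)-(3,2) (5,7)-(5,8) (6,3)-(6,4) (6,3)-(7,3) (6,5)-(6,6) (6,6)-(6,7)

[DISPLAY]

        ┏┃   0 1 2 3 4 5 6 7 8               ┃ 
        ┃┃0  [.]      · ─ · ─ ·              ┃ 
        ┠┃                                   ┃ 
        ┃┃1   R       R       B ─ ·          ┃ 
        ┃┃                                   ┃ 
        ┃┃2           ·                      ┃ 
        ┃┗━━━━━━━━━━━━━━━━━━━━━━━━━━━━━━━━━━━┛ 
        ┃              +++ ~       ...... ┃    
        ┃  ......   +++     ~      ...... ┃    
        ┃  ......+++        ~      ...... ┃    
        ┃  ......            ~      *     ┃    
        ┃  +++        ~~~~~~~~~~          ┃    
        ┃++                   ~           ┃    
        ┃                     ~           ┃    
        ┃                      ~          ┃    
        ┗━━━━━━━━━━━━━━━━━━━━━━━━━━━━━━━━━┛    
                                               
     ┏━━━━━━━━━━━━━━━━━━━━━━━━━━━━━━━━━━━┓     
     ┃ Tetris                            ┃     
     ┠───────────────────────────────────┨     
     ┃          │Next:                   ┃     
     ┃          │ ░░                     ┃     
     ┃          │░░                      ┃     


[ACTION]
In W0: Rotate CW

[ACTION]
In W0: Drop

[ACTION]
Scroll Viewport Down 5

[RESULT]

        ┃┃2           ·                      ┃ 
        ┃┗━━━━━━━━━━━━━━━━━━━━━━━━━━━━━━━━━━━┛ 
        ┃              +++ ~       ...... ┃    
        ┃  ......   +++     ~      ...... ┃    
        ┃  ......+++        ~      ...... ┃    
        ┃  ......            ~      *     ┃    
        ┃  +++        ~~~~~~~~~~          ┃    
        ┃++                   ~           ┃    
        ┃                     ~           ┃    
        ┃                      ~          ┃    
        ┗━━━━━━━━━━━━━━━━━━━━━━━━━━━━━━━━━┛    
                                               
     ┏━━━━━━━━━━━━━━━━━━━━━━━━━━━━━━━━━━━┓     
     ┃ Tetris                            ┃     
     ┠───────────────────────────────────┨     
     ┃          │Next:                   ┃     
     ┃          │ ░░                     ┃     
     ┃          │░░                      ┃     
     ┃          │                        ┃     
     ┃          │                        ┃     
     ┃          │                        ┃     
     ┃          │Score:                  ┃     
     ┗━━━━━━━━━━━━━━━━━━━━━━━━━━━━━━━━━━━┛     


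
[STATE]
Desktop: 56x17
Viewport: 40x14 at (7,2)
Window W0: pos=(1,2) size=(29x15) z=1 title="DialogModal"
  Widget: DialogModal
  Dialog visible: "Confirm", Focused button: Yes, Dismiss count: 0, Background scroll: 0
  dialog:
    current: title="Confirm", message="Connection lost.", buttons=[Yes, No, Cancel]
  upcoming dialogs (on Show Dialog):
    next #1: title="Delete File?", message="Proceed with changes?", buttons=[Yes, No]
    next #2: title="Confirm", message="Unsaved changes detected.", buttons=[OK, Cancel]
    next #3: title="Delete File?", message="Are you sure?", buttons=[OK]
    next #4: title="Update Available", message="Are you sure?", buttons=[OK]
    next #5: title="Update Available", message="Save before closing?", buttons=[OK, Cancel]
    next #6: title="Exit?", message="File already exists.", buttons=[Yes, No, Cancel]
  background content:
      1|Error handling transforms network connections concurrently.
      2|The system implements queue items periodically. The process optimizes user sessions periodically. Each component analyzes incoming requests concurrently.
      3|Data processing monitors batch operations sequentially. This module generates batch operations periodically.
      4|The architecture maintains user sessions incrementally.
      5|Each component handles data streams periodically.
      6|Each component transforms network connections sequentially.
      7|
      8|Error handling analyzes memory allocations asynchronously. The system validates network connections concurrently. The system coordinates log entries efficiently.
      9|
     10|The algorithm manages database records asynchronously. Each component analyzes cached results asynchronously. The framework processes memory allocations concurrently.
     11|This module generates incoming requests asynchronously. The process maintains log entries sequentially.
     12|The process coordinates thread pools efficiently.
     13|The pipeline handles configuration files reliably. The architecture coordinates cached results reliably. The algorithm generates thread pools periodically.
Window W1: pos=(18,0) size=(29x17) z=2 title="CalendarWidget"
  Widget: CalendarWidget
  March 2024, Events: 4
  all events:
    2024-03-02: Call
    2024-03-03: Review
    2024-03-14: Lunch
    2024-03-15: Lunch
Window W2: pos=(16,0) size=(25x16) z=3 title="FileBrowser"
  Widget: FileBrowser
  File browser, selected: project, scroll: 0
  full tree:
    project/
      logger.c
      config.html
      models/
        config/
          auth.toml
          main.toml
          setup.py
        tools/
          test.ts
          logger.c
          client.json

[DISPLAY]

━━━━━━━━━┠───────────────────────┨─────┨
ogModal  ┃> [-] project/         ┃     ┃
─────────┃    logger.c           ┃     ┃
 handling┃    config.html        ┃     ┃
ystem imp┃    [+] models/        ┃     ┃
processin┃                       ┃     ┃
─────────┃                       ┃     ┃
     Conf┃                       ┃     ┃
 Connecti┃                       ┃     ┃
Yes]  No ┃                       ┃     ┃
─────────┃                       ┃     ┃
         ┃                       ┃     ┃
lgorithm ┃                       ┃     ┃
module ge┗━━━━━━━━━━━━━━━━━━━━━━━┛     ┃


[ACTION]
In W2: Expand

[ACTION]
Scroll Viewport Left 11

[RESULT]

 ┏━━━━━━━━━━━━━━┠───────────────────────
 ┃ DialogModal  ┃> [-] project/         
 ┠──────────────┃    logger.c           
 ┃Error handling┃    config.html        
 ┃The system imp┃    [+] models/        
 ┃Data processin┃                       
 ┃Th┌───────────┃                       
 ┃Ea│       Conf┃                       
 ┃Ea│   Connecti┃                       
 ┃  │ [Yes]  No ┃                       
 ┃Er└───────────┃                       
 ┃              ┃                       
 ┃The algorithm ┃                       
 ┃This module ge┗━━━━━━━━━━━━━━━━━━━━━━━
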